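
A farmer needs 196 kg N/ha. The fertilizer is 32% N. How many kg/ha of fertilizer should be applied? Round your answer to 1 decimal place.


Step 1: Fertilizer rate = target N / (N content / 100)
Step 2: Rate = 196 / (32 / 100)
Step 3: Rate = 196 / 0.32
Step 4: Rate = 612.5 kg/ha

612.5


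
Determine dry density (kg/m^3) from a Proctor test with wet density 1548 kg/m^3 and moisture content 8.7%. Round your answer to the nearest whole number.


Step 1: Dry density = wet density / (1 + w/100)
Step 2: Dry density = 1548 / (1 + 8.7/100)
Step 3: Dry density = 1548 / 1.087
Step 4: Dry density = 1424 kg/m^3

1424


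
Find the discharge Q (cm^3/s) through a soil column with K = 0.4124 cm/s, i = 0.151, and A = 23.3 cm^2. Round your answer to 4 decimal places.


Step 1: Apply Darcy's law: Q = K * i * A
Step 2: Q = 0.4124 * 0.151 * 23.3
Step 3: Q = 1.4509 cm^3/s

1.4509


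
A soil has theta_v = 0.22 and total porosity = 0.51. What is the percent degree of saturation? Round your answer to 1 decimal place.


Step 1: S = 100 * theta_v / n
Step 2: S = 100 * 0.22 / 0.51
Step 3: S = 43.1%

43.1


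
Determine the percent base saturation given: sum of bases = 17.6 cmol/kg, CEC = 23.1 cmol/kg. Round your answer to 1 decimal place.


Step 1: BS = 100 * (sum of bases) / CEC
Step 2: BS = 100 * 17.6 / 23.1
Step 3: BS = 76.2%

76.2


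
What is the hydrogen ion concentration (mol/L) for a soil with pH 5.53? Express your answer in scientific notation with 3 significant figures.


Step 1: [H+] = 10^(-pH)
Step 2: [H+] = 10^(-5.53)
Step 3: [H+] = 2.95e-06 mol/L

2.95e-06


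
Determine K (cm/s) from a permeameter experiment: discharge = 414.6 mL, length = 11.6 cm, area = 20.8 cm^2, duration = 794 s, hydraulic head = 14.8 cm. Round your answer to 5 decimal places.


Step 1: K = Q * L / (A * t * h)
Step 2: Numerator = 414.6 * 11.6 = 4809.36
Step 3: Denominator = 20.8 * 794 * 14.8 = 244424.96
Step 4: K = 4809.36 / 244424.96 = 0.01968 cm/s

0.01968


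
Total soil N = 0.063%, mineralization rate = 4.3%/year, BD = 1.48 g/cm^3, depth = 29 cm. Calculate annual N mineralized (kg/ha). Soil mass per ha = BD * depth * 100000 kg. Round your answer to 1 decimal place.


Step 1: Soil mass per ha = BD * depth * 100000 = 1.48 * 29 * 100000 = 4292000 kg
Step 2: Total N pool = soil mass * N%/100 = 4292000 * 0.063/100 = 2703.96 kg/ha
Step 3: N mineralized = N pool * rate%/100 = 2703.96 * 4.3/100 = 116.3 kg/ha/yr

116.3


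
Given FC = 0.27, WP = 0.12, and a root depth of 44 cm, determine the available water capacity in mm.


Step 1: Available water = (FC - WP) * depth * 10
Step 2: AW = (0.27 - 0.12) * 44 * 10
Step 3: AW = 0.15 * 44 * 10
Step 4: AW = 66.0 mm

66.0


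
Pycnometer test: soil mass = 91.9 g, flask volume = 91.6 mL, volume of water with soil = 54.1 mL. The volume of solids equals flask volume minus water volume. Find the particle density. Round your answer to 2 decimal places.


Step 1: Volume of solids = flask volume - water volume with soil
Step 2: V_solids = 91.6 - 54.1 = 37.5 mL
Step 3: Particle density = mass / V_solids = 91.9 / 37.5 = 2.45 g/cm^3

2.45


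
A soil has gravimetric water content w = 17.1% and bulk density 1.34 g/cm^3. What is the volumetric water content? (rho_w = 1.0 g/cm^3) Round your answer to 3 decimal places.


Step 1: theta = (w / 100) * BD / rho_w
Step 2: theta = (17.1 / 100) * 1.34 / 1.0
Step 3: theta = 0.171 * 1.34
Step 4: theta = 0.229

0.229


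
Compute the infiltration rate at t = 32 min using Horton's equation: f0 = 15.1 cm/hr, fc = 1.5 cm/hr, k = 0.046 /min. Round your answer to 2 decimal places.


Step 1: f = fc + (f0 - fc) * exp(-k * t)
Step 2: exp(-0.046 * 32) = 0.229466
Step 3: f = 1.5 + (15.1 - 1.5) * 0.229466
Step 4: f = 1.5 + 13.6 * 0.229466
Step 5: f = 4.62 cm/hr

4.62


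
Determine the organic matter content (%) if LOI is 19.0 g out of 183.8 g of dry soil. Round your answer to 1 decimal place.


Step 1: OM% = 100 * LOI / sample mass
Step 2: OM = 100 * 19.0 / 183.8
Step 3: OM = 10.3%

10.3


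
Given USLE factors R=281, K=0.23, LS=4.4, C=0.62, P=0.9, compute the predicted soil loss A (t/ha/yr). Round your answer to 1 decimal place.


Step 1: A = R * K * LS * C * P
Step 2: R * K = 281 * 0.23 = 64.63
Step 3: (R*K) * LS = 64.63 * 4.4 = 284.372
Step 4: * C * P = 284.372 * 0.62 * 0.9 = 158.7
Step 5: A = 158.7 t/(ha*yr)

158.7


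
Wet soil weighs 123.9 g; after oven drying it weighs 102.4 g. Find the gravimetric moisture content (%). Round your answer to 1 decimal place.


Step 1: Water mass = wet - dry = 123.9 - 102.4 = 21.5 g
Step 2: w = 100 * water mass / dry mass
Step 3: w = 100 * 21.5 / 102.4 = 21.0%

21.0


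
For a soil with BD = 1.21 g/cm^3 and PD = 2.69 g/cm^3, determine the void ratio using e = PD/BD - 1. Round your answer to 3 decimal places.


Step 1: e = PD / BD - 1
Step 2: e = 2.69 / 1.21 - 1
Step 3: e = 2.22314 - 1
Step 4: e = 1.223

1.223


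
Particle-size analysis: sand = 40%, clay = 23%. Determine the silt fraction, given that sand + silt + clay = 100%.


Step 1: sand + silt + clay = 100%
Step 2: silt = 100 - sand - clay
Step 3: silt = 100 - 40 - 23
Step 4: silt = 37%

37


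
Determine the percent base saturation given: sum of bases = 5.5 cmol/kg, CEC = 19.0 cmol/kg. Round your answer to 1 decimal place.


Step 1: BS = 100 * (sum of bases) / CEC
Step 2: BS = 100 * 5.5 / 19.0
Step 3: BS = 28.9%

28.9


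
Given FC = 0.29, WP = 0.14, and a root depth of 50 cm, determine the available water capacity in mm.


Step 1: Available water = (FC - WP) * depth * 10
Step 2: AW = (0.29 - 0.14) * 50 * 10
Step 3: AW = 0.15 * 50 * 10
Step 4: AW = 75.0 mm

75.0


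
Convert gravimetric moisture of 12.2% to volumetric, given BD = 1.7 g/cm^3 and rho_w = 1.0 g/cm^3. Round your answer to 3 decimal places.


Step 1: theta = (w / 100) * BD / rho_w
Step 2: theta = (12.2 / 100) * 1.7 / 1.0
Step 3: theta = 0.122 * 1.7
Step 4: theta = 0.207

0.207


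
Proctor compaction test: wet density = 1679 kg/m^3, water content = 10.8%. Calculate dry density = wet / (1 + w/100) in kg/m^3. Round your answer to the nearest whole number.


Step 1: Dry density = wet density / (1 + w/100)
Step 2: Dry density = 1679 / (1 + 10.8/100)
Step 3: Dry density = 1679 / 1.108
Step 4: Dry density = 1515 kg/m^3

1515


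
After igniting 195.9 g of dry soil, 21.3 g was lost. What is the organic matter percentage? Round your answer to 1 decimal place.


Step 1: OM% = 100 * LOI / sample mass
Step 2: OM = 100 * 21.3 / 195.9
Step 3: OM = 10.9%

10.9


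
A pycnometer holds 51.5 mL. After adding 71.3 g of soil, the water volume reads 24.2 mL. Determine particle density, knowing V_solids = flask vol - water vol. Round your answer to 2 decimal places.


Step 1: Volume of solids = flask volume - water volume with soil
Step 2: V_solids = 51.5 - 24.2 = 27.3 mL
Step 3: Particle density = mass / V_solids = 71.3 / 27.3 = 2.61 g/cm^3

2.61


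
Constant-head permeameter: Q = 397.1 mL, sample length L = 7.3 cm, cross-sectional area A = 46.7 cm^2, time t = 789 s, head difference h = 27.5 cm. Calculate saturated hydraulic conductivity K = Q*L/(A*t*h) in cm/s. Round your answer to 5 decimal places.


Step 1: K = Q * L / (A * t * h)
Step 2: Numerator = 397.1 * 7.3 = 2898.83
Step 3: Denominator = 46.7 * 789 * 27.5 = 1013273.25
Step 4: K = 2898.83 / 1013273.25 = 0.00286 cm/s

0.00286


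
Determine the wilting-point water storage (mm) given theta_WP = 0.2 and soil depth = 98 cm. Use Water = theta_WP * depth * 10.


Step 1: Water (mm) = theta_WP * depth * 10
Step 2: Water = 0.2 * 98 * 10
Step 3: Water = 196.0 mm

196.0


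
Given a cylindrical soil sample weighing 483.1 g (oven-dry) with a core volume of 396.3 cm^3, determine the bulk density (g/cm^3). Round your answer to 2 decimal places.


Step 1: Identify the formula: BD = dry mass / volume
Step 2: Substitute values: BD = 483.1 / 396.3
Step 3: BD = 1.22 g/cm^3

1.22


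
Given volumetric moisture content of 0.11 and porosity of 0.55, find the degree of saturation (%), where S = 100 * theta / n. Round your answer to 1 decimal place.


Step 1: S = 100 * theta_v / n
Step 2: S = 100 * 0.11 / 0.55
Step 3: S = 20.0%

20.0


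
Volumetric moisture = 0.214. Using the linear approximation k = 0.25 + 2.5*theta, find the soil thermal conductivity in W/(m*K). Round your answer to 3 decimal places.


Step 1: k = 0.25 + 2.5 * theta
Step 2: k = 0.25 + 2.5 * 0.214
Step 3: k = 0.25 + 0.535
Step 4: k = 0.785 W/(m*K)

0.785


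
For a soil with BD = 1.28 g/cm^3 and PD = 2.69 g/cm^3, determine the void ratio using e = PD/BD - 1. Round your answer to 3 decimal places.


Step 1: e = PD / BD - 1
Step 2: e = 2.69 / 1.28 - 1
Step 3: e = 2.10156 - 1
Step 4: e = 1.102

1.102


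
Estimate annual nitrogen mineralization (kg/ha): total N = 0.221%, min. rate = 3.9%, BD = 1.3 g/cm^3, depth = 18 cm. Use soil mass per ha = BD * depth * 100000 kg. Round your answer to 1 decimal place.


Step 1: Soil mass per ha = BD * depth * 100000 = 1.3 * 18 * 100000 = 2340000 kg
Step 2: Total N pool = soil mass * N%/100 = 2340000 * 0.221/100 = 5171.4 kg/ha
Step 3: N mineralized = N pool * rate%/100 = 5171.4 * 3.9/100 = 201.7 kg/ha/yr

201.7


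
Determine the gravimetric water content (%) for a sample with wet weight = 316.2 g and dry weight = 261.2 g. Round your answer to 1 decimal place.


Step 1: Water mass = wet - dry = 316.2 - 261.2 = 55.0 g
Step 2: w = 100 * water mass / dry mass
Step 3: w = 100 * 55.0 / 261.2 = 21.1%

21.1


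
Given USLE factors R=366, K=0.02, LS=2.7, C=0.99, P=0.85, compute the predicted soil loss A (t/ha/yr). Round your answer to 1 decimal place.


Step 1: A = R * K * LS * C * P
Step 2: R * K = 366 * 0.02 = 7.32
Step 3: (R*K) * LS = 7.32 * 2.7 = 19.764
Step 4: * C * P = 19.764 * 0.99 * 0.85 = 16.6
Step 5: A = 16.6 t/(ha*yr)

16.6


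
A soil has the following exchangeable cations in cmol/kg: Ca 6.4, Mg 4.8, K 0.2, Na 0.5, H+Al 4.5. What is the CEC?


Step 1: CEC = Ca + Mg + K + Na + (H+Al)
Step 2: CEC = 6.4 + 4.8 + 0.2 + 0.5 + 4.5
Step 3: CEC = 16.4 cmol/kg

16.4


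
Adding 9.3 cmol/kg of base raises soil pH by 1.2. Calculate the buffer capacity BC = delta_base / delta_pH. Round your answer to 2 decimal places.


Step 1: BC = change in base / change in pH
Step 2: BC = 9.3 / 1.2
Step 3: BC = 7.75 cmol/(kg*pH unit)

7.75


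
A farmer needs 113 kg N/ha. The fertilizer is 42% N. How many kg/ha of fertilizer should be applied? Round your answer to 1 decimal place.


Step 1: Fertilizer rate = target N / (N content / 100)
Step 2: Rate = 113 / (42 / 100)
Step 3: Rate = 113 / 0.42
Step 4: Rate = 269.0 kg/ha

269.0


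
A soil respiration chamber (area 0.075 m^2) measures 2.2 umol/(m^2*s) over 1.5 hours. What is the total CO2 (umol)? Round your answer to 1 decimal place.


Step 1: Convert time to seconds: 1.5 hr * 3600 = 5400.0 s
Step 2: Total = flux * area * time_s
Step 3: Total = 2.2 * 0.075 * 5400.0
Step 4: Total = 891.0 umol

891.0


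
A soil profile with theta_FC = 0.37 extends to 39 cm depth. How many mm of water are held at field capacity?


Step 1: Water (mm) = theta_FC * depth (cm) * 10
Step 2: Water = 0.37 * 39 * 10
Step 3: Water = 144.3 mm

144.3


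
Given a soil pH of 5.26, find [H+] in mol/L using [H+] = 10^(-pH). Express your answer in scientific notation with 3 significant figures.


Step 1: [H+] = 10^(-pH)
Step 2: [H+] = 10^(-5.26)
Step 3: [H+] = 5.50e-06 mol/L

5.50e-06


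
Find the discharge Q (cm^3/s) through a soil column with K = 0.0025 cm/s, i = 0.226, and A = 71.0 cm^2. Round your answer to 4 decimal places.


Step 1: Apply Darcy's law: Q = K * i * A
Step 2: Q = 0.0025 * 0.226 * 71.0
Step 3: Q = 0.0401 cm^3/s

0.0401


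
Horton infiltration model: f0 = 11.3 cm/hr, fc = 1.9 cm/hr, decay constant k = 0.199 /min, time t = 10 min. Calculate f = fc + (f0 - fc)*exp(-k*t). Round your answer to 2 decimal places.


Step 1: f = fc + (f0 - fc) * exp(-k * t)
Step 2: exp(-0.199 * 10) = 0.136695
Step 3: f = 1.9 + (11.3 - 1.9) * 0.136695
Step 4: f = 1.9 + 9.4 * 0.136695
Step 5: f = 3.18 cm/hr

3.18


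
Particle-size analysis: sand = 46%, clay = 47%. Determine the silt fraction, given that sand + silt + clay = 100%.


Step 1: sand + silt + clay = 100%
Step 2: silt = 100 - sand - clay
Step 3: silt = 100 - 46 - 47
Step 4: silt = 7%

7


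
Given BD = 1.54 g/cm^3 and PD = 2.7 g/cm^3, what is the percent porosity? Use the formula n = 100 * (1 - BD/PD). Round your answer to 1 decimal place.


Step 1: Formula: n = 100 * (1 - BD / PD)
Step 2: n = 100 * (1 - 1.54 / 2.7)
Step 3: n = 100 * (1 - 0.57037)
Step 4: n = 43.0%

43.0


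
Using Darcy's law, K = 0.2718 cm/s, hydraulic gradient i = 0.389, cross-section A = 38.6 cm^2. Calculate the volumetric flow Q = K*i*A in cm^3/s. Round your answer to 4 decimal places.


Step 1: Apply Darcy's law: Q = K * i * A
Step 2: Q = 0.2718 * 0.389 * 38.6
Step 3: Q = 4.0812 cm^3/s

4.0812


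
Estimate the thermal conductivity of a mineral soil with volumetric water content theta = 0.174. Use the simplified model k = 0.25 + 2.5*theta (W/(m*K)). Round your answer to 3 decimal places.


Step 1: k = 0.25 + 2.5 * theta
Step 2: k = 0.25 + 2.5 * 0.174
Step 3: k = 0.25 + 0.435
Step 4: k = 0.685 W/(m*K)

0.685


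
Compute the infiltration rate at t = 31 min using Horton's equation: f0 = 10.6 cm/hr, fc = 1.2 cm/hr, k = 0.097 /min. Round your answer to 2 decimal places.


Step 1: f = fc + (f0 - fc) * exp(-k * t)
Step 2: exp(-0.097 * 31) = 0.04944
Step 3: f = 1.2 + (10.6 - 1.2) * 0.04944
Step 4: f = 1.2 + 9.4 * 0.04944
Step 5: f = 1.66 cm/hr

1.66


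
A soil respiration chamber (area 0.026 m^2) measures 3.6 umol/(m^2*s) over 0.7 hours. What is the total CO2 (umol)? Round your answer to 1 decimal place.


Step 1: Convert time to seconds: 0.7 hr * 3600 = 2520.0 s
Step 2: Total = flux * area * time_s
Step 3: Total = 3.6 * 0.026 * 2520.0
Step 4: Total = 235.9 umol

235.9


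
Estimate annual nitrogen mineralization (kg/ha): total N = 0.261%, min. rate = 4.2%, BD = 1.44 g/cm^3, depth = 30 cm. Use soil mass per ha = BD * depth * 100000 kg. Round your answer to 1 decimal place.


Step 1: Soil mass per ha = BD * depth * 100000 = 1.44 * 30 * 100000 = 4320000 kg
Step 2: Total N pool = soil mass * N%/100 = 4320000 * 0.261/100 = 11275.2 kg/ha
Step 3: N mineralized = N pool * rate%/100 = 11275.2 * 4.2/100 = 473.6 kg/ha/yr

473.6


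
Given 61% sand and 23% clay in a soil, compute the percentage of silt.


Step 1: sand + silt + clay = 100%
Step 2: silt = 100 - sand - clay
Step 3: silt = 100 - 61 - 23
Step 4: silt = 16%

16


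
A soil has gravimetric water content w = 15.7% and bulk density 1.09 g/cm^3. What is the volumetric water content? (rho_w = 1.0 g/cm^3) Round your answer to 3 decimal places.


Step 1: theta = (w / 100) * BD / rho_w
Step 2: theta = (15.7 / 100) * 1.09 / 1.0
Step 3: theta = 0.157 * 1.09
Step 4: theta = 0.171

0.171


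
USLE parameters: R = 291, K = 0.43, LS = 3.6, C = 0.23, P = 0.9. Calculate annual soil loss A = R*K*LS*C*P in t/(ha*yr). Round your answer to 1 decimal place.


Step 1: A = R * K * LS * C * P
Step 2: R * K = 291 * 0.43 = 125.13
Step 3: (R*K) * LS = 125.13 * 3.6 = 450.468
Step 4: * C * P = 450.468 * 0.23 * 0.9 = 93.2
Step 5: A = 93.2 t/(ha*yr)

93.2


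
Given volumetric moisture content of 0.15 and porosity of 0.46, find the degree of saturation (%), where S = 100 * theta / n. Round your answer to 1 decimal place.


Step 1: S = 100 * theta_v / n
Step 2: S = 100 * 0.15 / 0.46
Step 3: S = 32.6%

32.6


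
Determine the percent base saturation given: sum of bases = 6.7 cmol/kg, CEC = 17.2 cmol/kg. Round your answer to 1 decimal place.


Step 1: BS = 100 * (sum of bases) / CEC
Step 2: BS = 100 * 6.7 / 17.2
Step 3: BS = 39.0%

39.0


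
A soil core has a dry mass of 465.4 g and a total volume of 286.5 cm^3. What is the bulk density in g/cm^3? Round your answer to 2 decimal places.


Step 1: Identify the formula: BD = dry mass / volume
Step 2: Substitute values: BD = 465.4 / 286.5
Step 3: BD = 1.62 g/cm^3

1.62


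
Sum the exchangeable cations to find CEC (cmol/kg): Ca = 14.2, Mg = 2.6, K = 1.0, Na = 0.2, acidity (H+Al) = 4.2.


Step 1: CEC = Ca + Mg + K + Na + (H+Al)
Step 2: CEC = 14.2 + 2.6 + 1.0 + 0.2 + 4.2
Step 3: CEC = 22.2 cmol/kg

22.2


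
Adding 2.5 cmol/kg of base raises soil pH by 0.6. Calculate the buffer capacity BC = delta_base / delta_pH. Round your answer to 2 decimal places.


Step 1: BC = change in base / change in pH
Step 2: BC = 2.5 / 0.6
Step 3: BC = 4.17 cmol/(kg*pH unit)

4.17


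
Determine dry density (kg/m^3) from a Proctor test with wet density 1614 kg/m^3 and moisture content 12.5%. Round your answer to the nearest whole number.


Step 1: Dry density = wet density / (1 + w/100)
Step 2: Dry density = 1614 / (1 + 12.5/100)
Step 3: Dry density = 1614 / 1.125
Step 4: Dry density = 1435 kg/m^3

1435


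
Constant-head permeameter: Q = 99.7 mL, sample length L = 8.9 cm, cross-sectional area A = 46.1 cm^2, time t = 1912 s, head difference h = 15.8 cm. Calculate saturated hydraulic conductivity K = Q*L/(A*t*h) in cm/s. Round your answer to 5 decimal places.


Step 1: K = Q * L / (A * t * h)
Step 2: Numerator = 99.7 * 8.9 = 887.33
Step 3: Denominator = 46.1 * 1912 * 15.8 = 1392662.56
Step 4: K = 887.33 / 1392662.56 = 0.00064 cm/s

0.00064


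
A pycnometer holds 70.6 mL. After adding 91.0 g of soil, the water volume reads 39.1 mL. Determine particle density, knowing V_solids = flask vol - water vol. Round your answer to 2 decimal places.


Step 1: Volume of solids = flask volume - water volume with soil
Step 2: V_solids = 70.6 - 39.1 = 31.5 mL
Step 3: Particle density = mass / V_solids = 91.0 / 31.5 = 2.89 g/cm^3

2.89


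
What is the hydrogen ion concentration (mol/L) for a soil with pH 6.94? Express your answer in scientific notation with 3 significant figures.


Step 1: [H+] = 10^(-pH)
Step 2: [H+] = 10^(-6.94)
Step 3: [H+] = 1.15e-07 mol/L

1.15e-07


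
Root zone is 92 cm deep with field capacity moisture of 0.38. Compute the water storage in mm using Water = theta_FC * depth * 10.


Step 1: Water (mm) = theta_FC * depth (cm) * 10
Step 2: Water = 0.38 * 92 * 10
Step 3: Water = 349.6 mm

349.6


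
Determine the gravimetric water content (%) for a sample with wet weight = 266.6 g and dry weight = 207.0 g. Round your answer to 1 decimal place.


Step 1: Water mass = wet - dry = 266.6 - 207.0 = 59.6 g
Step 2: w = 100 * water mass / dry mass
Step 3: w = 100 * 59.6 / 207.0 = 28.8%

28.8


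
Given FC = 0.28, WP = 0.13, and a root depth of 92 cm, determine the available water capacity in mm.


Step 1: Available water = (FC - WP) * depth * 10
Step 2: AW = (0.28 - 0.13) * 92 * 10
Step 3: AW = 0.15 * 92 * 10
Step 4: AW = 138.0 mm

138.0


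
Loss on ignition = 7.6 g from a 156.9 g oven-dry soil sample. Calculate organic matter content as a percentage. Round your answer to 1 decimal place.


Step 1: OM% = 100 * LOI / sample mass
Step 2: OM = 100 * 7.6 / 156.9
Step 3: OM = 4.8%

4.8


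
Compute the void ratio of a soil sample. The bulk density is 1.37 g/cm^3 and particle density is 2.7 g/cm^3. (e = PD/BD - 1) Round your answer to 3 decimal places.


Step 1: e = PD / BD - 1
Step 2: e = 2.7 / 1.37 - 1
Step 3: e = 1.9708 - 1
Step 4: e = 0.971

0.971


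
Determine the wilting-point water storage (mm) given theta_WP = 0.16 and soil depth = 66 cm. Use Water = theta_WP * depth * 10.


Step 1: Water (mm) = theta_WP * depth * 10
Step 2: Water = 0.16 * 66 * 10
Step 3: Water = 105.6 mm

105.6


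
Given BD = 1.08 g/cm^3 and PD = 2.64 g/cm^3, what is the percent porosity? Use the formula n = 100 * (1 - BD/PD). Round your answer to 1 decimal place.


Step 1: Formula: n = 100 * (1 - BD / PD)
Step 2: n = 100 * (1 - 1.08 / 2.64)
Step 3: n = 100 * (1 - 0.40909)
Step 4: n = 59.1%

59.1


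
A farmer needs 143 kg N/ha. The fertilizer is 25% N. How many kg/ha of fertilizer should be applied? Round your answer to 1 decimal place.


Step 1: Fertilizer rate = target N / (N content / 100)
Step 2: Rate = 143 / (25 / 100)
Step 3: Rate = 143 / 0.25
Step 4: Rate = 572.0 kg/ha

572.0


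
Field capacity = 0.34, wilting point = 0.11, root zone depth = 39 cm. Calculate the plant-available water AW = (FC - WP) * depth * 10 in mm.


Step 1: Available water = (FC - WP) * depth * 10
Step 2: AW = (0.34 - 0.11) * 39 * 10
Step 3: AW = 0.23 * 39 * 10
Step 4: AW = 89.7 mm

89.7


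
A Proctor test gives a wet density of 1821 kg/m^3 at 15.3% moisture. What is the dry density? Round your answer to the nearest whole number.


Step 1: Dry density = wet density / (1 + w/100)
Step 2: Dry density = 1821 / (1 + 15.3/100)
Step 3: Dry density = 1821 / 1.153
Step 4: Dry density = 1579 kg/m^3

1579


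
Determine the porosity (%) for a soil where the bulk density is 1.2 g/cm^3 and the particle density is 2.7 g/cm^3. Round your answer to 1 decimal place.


Step 1: Formula: n = 100 * (1 - BD / PD)
Step 2: n = 100 * (1 - 1.2 / 2.7)
Step 3: n = 100 * (1 - 0.44444)
Step 4: n = 55.6%

55.6


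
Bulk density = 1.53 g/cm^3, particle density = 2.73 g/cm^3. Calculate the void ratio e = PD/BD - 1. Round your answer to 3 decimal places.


Step 1: e = PD / BD - 1
Step 2: e = 2.73 / 1.53 - 1
Step 3: e = 1.78431 - 1
Step 4: e = 0.784

0.784


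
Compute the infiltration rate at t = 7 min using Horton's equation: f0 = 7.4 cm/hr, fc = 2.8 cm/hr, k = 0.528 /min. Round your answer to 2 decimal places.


Step 1: f = fc + (f0 - fc) * exp(-k * t)
Step 2: exp(-0.528 * 7) = 0.024823
Step 3: f = 2.8 + (7.4 - 2.8) * 0.024823
Step 4: f = 2.8 + 4.6 * 0.024823
Step 5: f = 2.91 cm/hr

2.91


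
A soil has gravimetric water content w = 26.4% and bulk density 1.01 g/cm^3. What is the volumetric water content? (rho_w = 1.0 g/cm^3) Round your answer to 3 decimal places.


Step 1: theta = (w / 100) * BD / rho_w
Step 2: theta = (26.4 / 100) * 1.01 / 1.0
Step 3: theta = 0.264 * 1.01
Step 4: theta = 0.267

0.267


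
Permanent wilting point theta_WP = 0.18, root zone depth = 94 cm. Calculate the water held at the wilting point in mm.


Step 1: Water (mm) = theta_WP * depth * 10
Step 2: Water = 0.18 * 94 * 10
Step 3: Water = 169.2 mm

169.2


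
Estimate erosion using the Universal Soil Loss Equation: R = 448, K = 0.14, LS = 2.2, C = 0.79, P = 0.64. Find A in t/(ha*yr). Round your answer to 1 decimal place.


Step 1: A = R * K * LS * C * P
Step 2: R * K = 448 * 0.14 = 62.72
Step 3: (R*K) * LS = 62.72 * 2.2 = 137.984
Step 4: * C * P = 137.984 * 0.79 * 0.64 = 69.8
Step 5: A = 69.8 t/(ha*yr)

69.8


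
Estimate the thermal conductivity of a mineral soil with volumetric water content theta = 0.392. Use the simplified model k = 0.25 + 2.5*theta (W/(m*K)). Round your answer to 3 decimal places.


Step 1: k = 0.25 + 2.5 * theta
Step 2: k = 0.25 + 2.5 * 0.392
Step 3: k = 0.25 + 0.98
Step 4: k = 1.23 W/(m*K)

1.23


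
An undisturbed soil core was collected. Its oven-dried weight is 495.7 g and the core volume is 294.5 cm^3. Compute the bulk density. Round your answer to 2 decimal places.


Step 1: Identify the formula: BD = dry mass / volume
Step 2: Substitute values: BD = 495.7 / 294.5
Step 3: BD = 1.68 g/cm^3

1.68


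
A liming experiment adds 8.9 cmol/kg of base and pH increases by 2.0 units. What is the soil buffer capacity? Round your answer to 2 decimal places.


Step 1: BC = change in base / change in pH
Step 2: BC = 8.9 / 2.0
Step 3: BC = 4.45 cmol/(kg*pH unit)

4.45


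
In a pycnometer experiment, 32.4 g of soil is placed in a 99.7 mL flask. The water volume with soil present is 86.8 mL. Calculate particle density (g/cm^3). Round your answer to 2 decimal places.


Step 1: Volume of solids = flask volume - water volume with soil
Step 2: V_solids = 99.7 - 86.8 = 12.9 mL
Step 3: Particle density = mass / V_solids = 32.4 / 12.9 = 2.51 g/cm^3

2.51


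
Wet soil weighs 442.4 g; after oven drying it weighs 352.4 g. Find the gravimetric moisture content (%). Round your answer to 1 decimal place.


Step 1: Water mass = wet - dry = 442.4 - 352.4 = 90.0 g
Step 2: w = 100 * water mass / dry mass
Step 3: w = 100 * 90.0 / 352.4 = 25.5%

25.5


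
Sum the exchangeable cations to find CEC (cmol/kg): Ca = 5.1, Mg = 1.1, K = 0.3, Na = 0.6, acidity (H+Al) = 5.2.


Step 1: CEC = Ca + Mg + K + Na + (H+Al)
Step 2: CEC = 5.1 + 1.1 + 0.3 + 0.6 + 5.2
Step 3: CEC = 12.3 cmol/kg

12.3


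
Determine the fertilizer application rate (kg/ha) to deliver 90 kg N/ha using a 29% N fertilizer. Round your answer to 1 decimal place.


Step 1: Fertilizer rate = target N / (N content / 100)
Step 2: Rate = 90 / (29 / 100)
Step 3: Rate = 90 / 0.29
Step 4: Rate = 310.3 kg/ha

310.3


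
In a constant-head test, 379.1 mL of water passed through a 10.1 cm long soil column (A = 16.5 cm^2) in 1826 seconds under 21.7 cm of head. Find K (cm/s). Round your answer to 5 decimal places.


Step 1: K = Q * L / (A * t * h)
Step 2: Numerator = 379.1 * 10.1 = 3828.91
Step 3: Denominator = 16.5 * 1826 * 21.7 = 653799.3
Step 4: K = 3828.91 / 653799.3 = 0.00586 cm/s

0.00586


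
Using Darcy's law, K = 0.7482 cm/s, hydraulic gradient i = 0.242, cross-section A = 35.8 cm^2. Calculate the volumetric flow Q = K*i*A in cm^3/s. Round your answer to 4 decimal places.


Step 1: Apply Darcy's law: Q = K * i * A
Step 2: Q = 0.7482 * 0.242 * 35.8
Step 3: Q = 6.4821 cm^3/s

6.4821


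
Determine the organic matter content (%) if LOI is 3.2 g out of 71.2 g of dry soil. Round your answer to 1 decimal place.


Step 1: OM% = 100 * LOI / sample mass
Step 2: OM = 100 * 3.2 / 71.2
Step 3: OM = 4.5%

4.5


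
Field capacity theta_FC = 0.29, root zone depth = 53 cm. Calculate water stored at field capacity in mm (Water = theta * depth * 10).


Step 1: Water (mm) = theta_FC * depth (cm) * 10
Step 2: Water = 0.29 * 53 * 10
Step 3: Water = 153.7 mm

153.7


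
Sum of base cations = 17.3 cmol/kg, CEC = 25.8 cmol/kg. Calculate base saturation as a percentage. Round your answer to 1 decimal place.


Step 1: BS = 100 * (sum of bases) / CEC
Step 2: BS = 100 * 17.3 / 25.8
Step 3: BS = 67.1%

67.1


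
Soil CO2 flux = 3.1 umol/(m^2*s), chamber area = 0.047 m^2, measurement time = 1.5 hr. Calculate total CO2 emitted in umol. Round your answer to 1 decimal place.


Step 1: Convert time to seconds: 1.5 hr * 3600 = 5400.0 s
Step 2: Total = flux * area * time_s
Step 3: Total = 3.1 * 0.047 * 5400.0
Step 4: Total = 786.8 umol

786.8


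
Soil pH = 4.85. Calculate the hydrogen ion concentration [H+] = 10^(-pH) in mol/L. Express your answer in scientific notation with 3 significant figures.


Step 1: [H+] = 10^(-pH)
Step 2: [H+] = 10^(-4.85)
Step 3: [H+] = 1.41e-05 mol/L

1.41e-05


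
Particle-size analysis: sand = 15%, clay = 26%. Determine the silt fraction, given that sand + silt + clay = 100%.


Step 1: sand + silt + clay = 100%
Step 2: silt = 100 - sand - clay
Step 3: silt = 100 - 15 - 26
Step 4: silt = 59%

59


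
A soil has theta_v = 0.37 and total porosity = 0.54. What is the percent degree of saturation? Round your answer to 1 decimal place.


Step 1: S = 100 * theta_v / n
Step 2: S = 100 * 0.37 / 0.54
Step 3: S = 68.5%

68.5


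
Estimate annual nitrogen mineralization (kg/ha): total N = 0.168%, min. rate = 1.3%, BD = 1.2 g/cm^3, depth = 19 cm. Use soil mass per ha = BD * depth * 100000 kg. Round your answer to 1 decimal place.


Step 1: Soil mass per ha = BD * depth * 100000 = 1.2 * 19 * 100000 = 2280000 kg
Step 2: Total N pool = soil mass * N%/100 = 2280000 * 0.168/100 = 3830.4 kg/ha
Step 3: N mineralized = N pool * rate%/100 = 3830.4 * 1.3/100 = 49.8 kg/ha/yr

49.8


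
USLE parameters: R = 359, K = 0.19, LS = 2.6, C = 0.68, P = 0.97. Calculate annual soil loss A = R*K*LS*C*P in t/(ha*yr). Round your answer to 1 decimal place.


Step 1: A = R * K * LS * C * P
Step 2: R * K = 359 * 0.19 = 68.21
Step 3: (R*K) * LS = 68.21 * 2.6 = 177.346
Step 4: * C * P = 177.346 * 0.68 * 0.97 = 117.0
Step 5: A = 117.0 t/(ha*yr)

117.0


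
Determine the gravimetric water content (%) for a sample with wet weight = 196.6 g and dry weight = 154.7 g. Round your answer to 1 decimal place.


Step 1: Water mass = wet - dry = 196.6 - 154.7 = 41.9 g
Step 2: w = 100 * water mass / dry mass
Step 3: w = 100 * 41.9 / 154.7 = 27.1%

27.1


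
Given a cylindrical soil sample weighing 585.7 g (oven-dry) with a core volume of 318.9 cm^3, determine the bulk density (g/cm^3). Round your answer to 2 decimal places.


Step 1: Identify the formula: BD = dry mass / volume
Step 2: Substitute values: BD = 585.7 / 318.9
Step 3: BD = 1.84 g/cm^3

1.84


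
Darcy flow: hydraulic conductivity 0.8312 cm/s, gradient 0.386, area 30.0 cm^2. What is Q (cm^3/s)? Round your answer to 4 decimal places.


Step 1: Apply Darcy's law: Q = K * i * A
Step 2: Q = 0.8312 * 0.386 * 30.0
Step 3: Q = 9.6253 cm^3/s

9.6253


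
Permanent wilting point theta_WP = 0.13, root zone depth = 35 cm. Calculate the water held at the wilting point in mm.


Step 1: Water (mm) = theta_WP * depth * 10
Step 2: Water = 0.13 * 35 * 10
Step 3: Water = 45.5 mm

45.5


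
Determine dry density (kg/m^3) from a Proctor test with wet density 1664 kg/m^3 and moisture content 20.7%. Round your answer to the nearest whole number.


Step 1: Dry density = wet density / (1 + w/100)
Step 2: Dry density = 1664 / (1 + 20.7/100)
Step 3: Dry density = 1664 / 1.207
Step 4: Dry density = 1379 kg/m^3

1379


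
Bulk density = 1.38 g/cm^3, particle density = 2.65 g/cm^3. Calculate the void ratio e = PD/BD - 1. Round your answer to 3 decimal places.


Step 1: e = PD / BD - 1
Step 2: e = 2.65 / 1.38 - 1
Step 3: e = 1.92029 - 1
Step 4: e = 0.92

0.92


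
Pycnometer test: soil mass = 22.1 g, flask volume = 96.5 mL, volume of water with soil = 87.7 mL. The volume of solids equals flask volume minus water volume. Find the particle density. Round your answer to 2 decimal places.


Step 1: Volume of solids = flask volume - water volume with soil
Step 2: V_solids = 96.5 - 87.7 = 8.8 mL
Step 3: Particle density = mass / V_solids = 22.1 / 8.8 = 2.51 g/cm^3

2.51


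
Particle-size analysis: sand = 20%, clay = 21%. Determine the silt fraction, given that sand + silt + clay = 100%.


Step 1: sand + silt + clay = 100%
Step 2: silt = 100 - sand - clay
Step 3: silt = 100 - 20 - 21
Step 4: silt = 59%

59


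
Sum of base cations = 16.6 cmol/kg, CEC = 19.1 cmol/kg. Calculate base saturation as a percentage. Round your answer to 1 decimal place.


Step 1: BS = 100 * (sum of bases) / CEC
Step 2: BS = 100 * 16.6 / 19.1
Step 3: BS = 86.9%

86.9


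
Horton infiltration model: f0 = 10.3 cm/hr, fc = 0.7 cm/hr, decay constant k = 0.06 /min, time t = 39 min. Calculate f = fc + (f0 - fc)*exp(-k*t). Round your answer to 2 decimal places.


Step 1: f = fc + (f0 - fc) * exp(-k * t)
Step 2: exp(-0.06 * 39) = 0.096328
Step 3: f = 0.7 + (10.3 - 0.7) * 0.096328
Step 4: f = 0.7 + 9.6 * 0.096328
Step 5: f = 1.62 cm/hr

1.62


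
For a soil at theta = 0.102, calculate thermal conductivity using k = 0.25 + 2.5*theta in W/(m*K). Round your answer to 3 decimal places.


Step 1: k = 0.25 + 2.5 * theta
Step 2: k = 0.25 + 2.5 * 0.102
Step 3: k = 0.25 + 0.255
Step 4: k = 0.505 W/(m*K)

0.505


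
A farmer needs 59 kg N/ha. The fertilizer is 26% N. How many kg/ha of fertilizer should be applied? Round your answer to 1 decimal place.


Step 1: Fertilizer rate = target N / (N content / 100)
Step 2: Rate = 59 / (26 / 100)
Step 3: Rate = 59 / 0.26
Step 4: Rate = 226.9 kg/ha

226.9


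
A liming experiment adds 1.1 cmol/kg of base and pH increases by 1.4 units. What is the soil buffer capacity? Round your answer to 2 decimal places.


Step 1: BC = change in base / change in pH
Step 2: BC = 1.1 / 1.4
Step 3: BC = 0.79 cmol/(kg*pH unit)

0.79


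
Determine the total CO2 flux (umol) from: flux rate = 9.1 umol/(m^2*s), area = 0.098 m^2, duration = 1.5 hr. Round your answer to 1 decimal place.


Step 1: Convert time to seconds: 1.5 hr * 3600 = 5400.0 s
Step 2: Total = flux * area * time_s
Step 3: Total = 9.1 * 0.098 * 5400.0
Step 4: Total = 4815.7 umol

4815.7


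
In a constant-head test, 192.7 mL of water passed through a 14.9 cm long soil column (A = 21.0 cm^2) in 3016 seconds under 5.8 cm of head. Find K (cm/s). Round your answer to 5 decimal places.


Step 1: K = Q * L / (A * t * h)
Step 2: Numerator = 192.7 * 14.9 = 2871.23
Step 3: Denominator = 21.0 * 3016 * 5.8 = 367348.8
Step 4: K = 2871.23 / 367348.8 = 0.00782 cm/s

0.00782


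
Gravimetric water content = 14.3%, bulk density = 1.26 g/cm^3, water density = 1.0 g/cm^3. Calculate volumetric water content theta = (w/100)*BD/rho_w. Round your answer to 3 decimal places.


Step 1: theta = (w / 100) * BD / rho_w
Step 2: theta = (14.3 / 100) * 1.26 / 1.0
Step 3: theta = 0.143 * 1.26
Step 4: theta = 0.18

0.18


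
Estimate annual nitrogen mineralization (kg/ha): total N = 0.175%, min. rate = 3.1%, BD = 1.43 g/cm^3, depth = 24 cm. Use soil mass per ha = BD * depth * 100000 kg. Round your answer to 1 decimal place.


Step 1: Soil mass per ha = BD * depth * 100000 = 1.43 * 24 * 100000 = 3432000 kg
Step 2: Total N pool = soil mass * N%/100 = 3432000 * 0.175/100 = 6006.0 kg/ha
Step 3: N mineralized = N pool * rate%/100 = 6006.0 * 3.1/100 = 186.2 kg/ha/yr

186.2


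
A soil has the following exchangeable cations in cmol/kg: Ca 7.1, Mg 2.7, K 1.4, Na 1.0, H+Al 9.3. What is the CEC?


Step 1: CEC = Ca + Mg + K + Na + (H+Al)
Step 2: CEC = 7.1 + 2.7 + 1.4 + 1.0 + 9.3
Step 3: CEC = 21.5 cmol/kg

21.5


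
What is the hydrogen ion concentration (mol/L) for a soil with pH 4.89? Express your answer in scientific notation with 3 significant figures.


Step 1: [H+] = 10^(-pH)
Step 2: [H+] = 10^(-4.89)
Step 3: [H+] = 1.29e-05 mol/L

1.29e-05


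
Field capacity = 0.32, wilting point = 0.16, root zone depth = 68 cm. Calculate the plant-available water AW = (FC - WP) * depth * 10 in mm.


Step 1: Available water = (FC - WP) * depth * 10
Step 2: AW = (0.32 - 0.16) * 68 * 10
Step 3: AW = 0.16 * 68 * 10
Step 4: AW = 108.8 mm

108.8


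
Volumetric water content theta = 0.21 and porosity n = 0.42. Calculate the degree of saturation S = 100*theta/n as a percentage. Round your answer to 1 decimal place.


Step 1: S = 100 * theta_v / n
Step 2: S = 100 * 0.21 / 0.42
Step 3: S = 50.0%

50.0


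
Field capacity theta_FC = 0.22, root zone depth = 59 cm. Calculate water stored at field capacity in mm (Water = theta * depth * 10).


Step 1: Water (mm) = theta_FC * depth (cm) * 10
Step 2: Water = 0.22 * 59 * 10
Step 3: Water = 129.8 mm

129.8


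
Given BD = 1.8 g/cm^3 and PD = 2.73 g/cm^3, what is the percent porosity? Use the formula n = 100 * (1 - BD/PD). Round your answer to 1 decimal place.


Step 1: Formula: n = 100 * (1 - BD / PD)
Step 2: n = 100 * (1 - 1.8 / 2.73)
Step 3: n = 100 * (1 - 0.65934)
Step 4: n = 34.1%

34.1


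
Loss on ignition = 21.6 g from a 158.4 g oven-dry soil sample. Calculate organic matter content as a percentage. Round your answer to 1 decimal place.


Step 1: OM% = 100 * LOI / sample mass
Step 2: OM = 100 * 21.6 / 158.4
Step 3: OM = 13.6%

13.6


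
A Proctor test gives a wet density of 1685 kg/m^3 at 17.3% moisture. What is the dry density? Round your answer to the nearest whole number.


Step 1: Dry density = wet density / (1 + w/100)
Step 2: Dry density = 1685 / (1 + 17.3/100)
Step 3: Dry density = 1685 / 1.173
Step 4: Dry density = 1436 kg/m^3

1436


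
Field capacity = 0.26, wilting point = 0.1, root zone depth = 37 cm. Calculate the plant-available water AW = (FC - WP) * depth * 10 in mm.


Step 1: Available water = (FC - WP) * depth * 10
Step 2: AW = (0.26 - 0.1) * 37 * 10
Step 3: AW = 0.16 * 37 * 10
Step 4: AW = 59.2 mm

59.2


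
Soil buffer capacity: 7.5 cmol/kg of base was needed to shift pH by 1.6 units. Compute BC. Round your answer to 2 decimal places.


Step 1: BC = change in base / change in pH
Step 2: BC = 7.5 / 1.6
Step 3: BC = 4.69 cmol/(kg*pH unit)

4.69


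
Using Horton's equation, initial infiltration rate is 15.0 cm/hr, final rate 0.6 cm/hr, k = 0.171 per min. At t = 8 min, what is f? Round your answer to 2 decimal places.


Step 1: f = fc + (f0 - fc) * exp(-k * t)
Step 2: exp(-0.171 * 8) = 0.254616
Step 3: f = 0.6 + (15.0 - 0.6) * 0.254616
Step 4: f = 0.6 + 14.4 * 0.254616
Step 5: f = 4.27 cm/hr

4.27


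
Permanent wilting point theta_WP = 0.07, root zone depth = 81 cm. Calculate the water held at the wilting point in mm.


Step 1: Water (mm) = theta_WP * depth * 10
Step 2: Water = 0.07 * 81 * 10
Step 3: Water = 56.7 mm

56.7


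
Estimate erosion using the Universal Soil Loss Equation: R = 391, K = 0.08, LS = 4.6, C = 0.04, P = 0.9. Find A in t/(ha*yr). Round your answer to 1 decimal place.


Step 1: A = R * K * LS * C * P
Step 2: R * K = 391 * 0.08 = 31.28
Step 3: (R*K) * LS = 31.28 * 4.6 = 143.888
Step 4: * C * P = 143.888 * 0.04 * 0.9 = 5.2
Step 5: A = 5.2 t/(ha*yr)

5.2


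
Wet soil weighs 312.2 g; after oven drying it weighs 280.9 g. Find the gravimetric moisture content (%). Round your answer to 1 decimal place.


Step 1: Water mass = wet - dry = 312.2 - 280.9 = 31.3 g
Step 2: w = 100 * water mass / dry mass
Step 3: w = 100 * 31.3 / 280.9 = 11.1%

11.1


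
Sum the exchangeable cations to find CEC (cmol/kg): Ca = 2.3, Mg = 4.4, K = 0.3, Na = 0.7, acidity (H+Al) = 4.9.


Step 1: CEC = Ca + Mg + K + Na + (H+Al)
Step 2: CEC = 2.3 + 4.4 + 0.3 + 0.7 + 4.9
Step 3: CEC = 12.6 cmol/kg

12.6


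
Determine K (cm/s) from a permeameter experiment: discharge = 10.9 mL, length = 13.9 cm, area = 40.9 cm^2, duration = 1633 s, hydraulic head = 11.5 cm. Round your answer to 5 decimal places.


Step 1: K = Q * L / (A * t * h)
Step 2: Numerator = 10.9 * 13.9 = 151.51
Step 3: Denominator = 40.9 * 1633 * 11.5 = 768081.55
Step 4: K = 151.51 / 768081.55 = 0.0002 cm/s

0.0002


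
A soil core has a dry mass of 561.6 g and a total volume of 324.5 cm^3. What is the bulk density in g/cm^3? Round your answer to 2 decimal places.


Step 1: Identify the formula: BD = dry mass / volume
Step 2: Substitute values: BD = 561.6 / 324.5
Step 3: BD = 1.73 g/cm^3

1.73


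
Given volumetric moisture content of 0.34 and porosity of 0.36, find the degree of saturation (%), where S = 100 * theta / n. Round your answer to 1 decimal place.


Step 1: S = 100 * theta_v / n
Step 2: S = 100 * 0.34 / 0.36
Step 3: S = 94.4%

94.4


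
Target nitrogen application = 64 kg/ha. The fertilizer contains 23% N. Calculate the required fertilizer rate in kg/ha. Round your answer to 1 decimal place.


Step 1: Fertilizer rate = target N / (N content / 100)
Step 2: Rate = 64 / (23 / 100)
Step 3: Rate = 64 / 0.23
Step 4: Rate = 278.3 kg/ha

278.3


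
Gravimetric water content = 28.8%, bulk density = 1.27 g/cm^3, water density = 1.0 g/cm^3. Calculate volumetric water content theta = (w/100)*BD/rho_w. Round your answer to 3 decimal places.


Step 1: theta = (w / 100) * BD / rho_w
Step 2: theta = (28.8 / 100) * 1.27 / 1.0
Step 3: theta = 0.288 * 1.27
Step 4: theta = 0.366

0.366


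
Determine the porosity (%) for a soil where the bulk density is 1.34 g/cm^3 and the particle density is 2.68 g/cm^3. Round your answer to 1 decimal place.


Step 1: Formula: n = 100 * (1 - BD / PD)
Step 2: n = 100 * (1 - 1.34 / 2.68)
Step 3: n = 100 * (1 - 0.5)
Step 4: n = 50.0%

50.0


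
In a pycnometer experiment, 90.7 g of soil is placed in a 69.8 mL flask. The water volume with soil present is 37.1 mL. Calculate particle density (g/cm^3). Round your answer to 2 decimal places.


Step 1: Volume of solids = flask volume - water volume with soil
Step 2: V_solids = 69.8 - 37.1 = 32.7 mL
Step 3: Particle density = mass / V_solids = 90.7 / 32.7 = 2.77 g/cm^3

2.77
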